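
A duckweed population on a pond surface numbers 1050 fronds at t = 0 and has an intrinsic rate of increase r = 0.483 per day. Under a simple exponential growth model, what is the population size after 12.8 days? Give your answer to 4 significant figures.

N(t) = N₀·e^(rt) = 1050 × e^(0.483×12.8) = 1050 × e^6.182.
e^6.182 ≈ 484.15, so N ≈ 1050 × 484.15 = 508360.

508400 fronds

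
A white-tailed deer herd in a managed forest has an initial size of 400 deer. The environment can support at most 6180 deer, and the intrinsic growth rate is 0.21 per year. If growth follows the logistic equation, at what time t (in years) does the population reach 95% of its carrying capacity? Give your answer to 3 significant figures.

26.7 years

A = (K − N₀)/N₀ = (6180 − 400)/400 = 14.45.
Solve 6180/(1 + 14.45·e^(−0.21t)) = 5871: 1 + 14.45·e^(−0.21t) = 1.0526, so e^(−0.21t) = 0.00364232.
−0.21·t = ln(0.00364232) = -5.6151, so t = 5.6151/0.21 = 26.739.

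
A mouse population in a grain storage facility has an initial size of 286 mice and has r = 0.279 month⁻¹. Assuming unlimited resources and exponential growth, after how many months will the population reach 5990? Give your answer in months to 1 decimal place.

10.9 months

Set N₀·e^(rt) = 5990: e^(0.279·t) = 5990/286 = 20.944.
0.279·t = ln(20.944) = 3.0419, so t = 3.0419/0.279 = 10.903.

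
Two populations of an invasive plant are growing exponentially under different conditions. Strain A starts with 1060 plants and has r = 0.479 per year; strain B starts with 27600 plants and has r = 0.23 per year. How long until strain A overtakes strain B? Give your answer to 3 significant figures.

13.1 years

Set 1060·e^(0.479t) = 27600·e^(0.23t).
e^((0.479 − 0.23)t) = 27600/1060 → e^(0.249·t) = 26.038.
0.249·t = ln(26.038) = 3.2595, so t = 3.2595/0.249 = 13.091.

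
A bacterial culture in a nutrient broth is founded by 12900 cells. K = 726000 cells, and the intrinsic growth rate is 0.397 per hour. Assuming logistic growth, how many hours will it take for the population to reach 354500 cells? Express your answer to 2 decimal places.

A = (K − N₀)/N₀ = (726000 − 12900)/12900 = 55.279.
Solve 726000/(1 + 55.279·e^(−0.397t)) = 354500: 1 + 55.279·e^(−0.397t) = 2.048, so e^(−0.397t) = 0.0189575.
−0.397·t = ln(0.0189575) = -3.9656, so t = 3.9656/0.397 = 9.9888.

9.99 hours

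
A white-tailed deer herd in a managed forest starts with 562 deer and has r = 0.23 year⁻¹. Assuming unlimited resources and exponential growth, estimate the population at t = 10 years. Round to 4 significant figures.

5605 deer

N(t) = N₀·e^(rt) = 562 × e^(0.23×10) = 562 × e^2.3.
e^2.3 ≈ 9.9742, so N ≈ 562 × 9.9742 = 5605.49.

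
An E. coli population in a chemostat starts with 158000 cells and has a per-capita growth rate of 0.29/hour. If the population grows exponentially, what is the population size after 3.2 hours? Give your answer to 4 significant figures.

N(t) = N₀·e^(rt) = 158000 × e^(0.29×3.2) = 158000 × e^0.928.
e^0.928 ≈ 2.5294, so N ≈ 158000 × 2.5294 = 399652.

399700 cells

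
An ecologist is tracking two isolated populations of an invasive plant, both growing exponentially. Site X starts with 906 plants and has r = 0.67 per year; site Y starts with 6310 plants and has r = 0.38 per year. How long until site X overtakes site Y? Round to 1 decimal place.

Set 906·e^(0.67t) = 6310·e^(0.38t).
e^((0.67 − 0.38)t) = 6310/906 → e^(0.29·t) = 6.9647.
0.29·t = ln(6.9647) = 1.9409, so t = 1.9409/0.29 = 6.6926.

6.7 years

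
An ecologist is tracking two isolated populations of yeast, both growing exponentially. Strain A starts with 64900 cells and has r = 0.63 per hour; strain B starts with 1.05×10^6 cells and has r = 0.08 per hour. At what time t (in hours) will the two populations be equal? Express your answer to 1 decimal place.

5.1 hours

Set 64900·e^(0.63t) = 1.05×10^6·e^(0.08t).
e^((0.63 − 0.08)t) = 1.05×10^6/64900 → e^(0.55·t) = 16.179.
0.55·t = ln(16.179) = 2.7837, so t = 2.7837/0.55 = 5.0613.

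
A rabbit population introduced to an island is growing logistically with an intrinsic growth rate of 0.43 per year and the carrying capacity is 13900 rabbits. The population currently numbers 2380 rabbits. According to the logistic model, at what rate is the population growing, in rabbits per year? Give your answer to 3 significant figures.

848 rabbits per year

dN/dt = rN(1 − N/K) = 0.43 × 2380 × (1 − 2380/13900).
1 − 2380/13900 = 0.82878; dN/dt = 0.43 × 2380 × 0.82878 = 848.17.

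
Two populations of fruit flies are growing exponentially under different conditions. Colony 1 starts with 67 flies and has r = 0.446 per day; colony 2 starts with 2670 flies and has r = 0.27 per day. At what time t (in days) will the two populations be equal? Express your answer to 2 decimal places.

20.94 days

Set 67·e^(0.446t) = 2670·e^(0.27t).
e^((0.446 − 0.27)t) = 2670/67 → e^(0.176·t) = 39.851.
0.176·t = ln(39.851) = 3.6851, so t = 3.6851/0.176 = 20.938.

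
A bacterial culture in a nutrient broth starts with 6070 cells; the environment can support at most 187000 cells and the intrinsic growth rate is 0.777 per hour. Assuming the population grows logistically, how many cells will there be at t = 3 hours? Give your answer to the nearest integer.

47983 cells

A = (K − N₀)/N₀ = (187000 − 6070)/6070 = 29.807.
N(t) = K/(1 + A·e^(−rt)) = 187000/(1 + 29.807×e^(−0.777×3)).
e^(−2.331) = 0.097198; denominator = 1 + 29.807×0.097198 = 3.8972.
N = 187000/3.8972 = 47982.9.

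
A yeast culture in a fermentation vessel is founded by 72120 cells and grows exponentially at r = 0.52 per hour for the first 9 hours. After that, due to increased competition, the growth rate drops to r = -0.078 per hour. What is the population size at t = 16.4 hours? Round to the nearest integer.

Phase 1: N(9) = 72120·e^(0.52×9) = 72120·e^4.68 = 7.772378×10^6.
Phase 2 runs for 16.4 − 9 = 7.4 hours at r = -0.078.
N(16.4) = 7.772378×10^6·e^(-0.078×7.4) = 7.772378×10^6·e^-0.5772 = 4.363943×10^6.

4363943 cells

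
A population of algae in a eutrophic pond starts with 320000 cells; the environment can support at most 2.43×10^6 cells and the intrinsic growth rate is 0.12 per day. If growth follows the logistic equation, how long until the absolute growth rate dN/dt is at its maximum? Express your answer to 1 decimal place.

15.7 days

Logistic growth is fastest at N = K/2 = 1.215×10^6.
A = (K − N₀)/N₀ = 6.5938. Set K/(1 + A·e^(−rt)) = K/2 → A·e^(−rt) = 1.
e^(−0.12t) = 1/6.5938 = 0.151659, so t = ln(6.5938)/0.12 = 1.8861/0.12 = 15.718.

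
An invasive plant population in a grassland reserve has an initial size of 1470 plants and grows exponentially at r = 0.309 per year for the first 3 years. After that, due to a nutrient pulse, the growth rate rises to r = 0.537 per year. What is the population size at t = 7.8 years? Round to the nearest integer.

Phase 1: N(3) = 1470·e^(0.309×3) = 1470·e^0.927 = 3714.57.
Phase 2 runs for 7.8 − 3 = 4.8 years at r = 0.537.
N(7.8) = 3714.57·e^(0.537×4.8) = 3714.57·e^2.578 = 48904.2.

48904 plants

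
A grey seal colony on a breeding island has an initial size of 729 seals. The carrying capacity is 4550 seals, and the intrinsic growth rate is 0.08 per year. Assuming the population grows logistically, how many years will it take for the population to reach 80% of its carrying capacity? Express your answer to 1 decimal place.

A = (K − N₀)/N₀ = (4550 − 729)/729 = 5.2414.
Solve 4550/(1 + 5.2414·e^(−0.08t)) = 3640: 1 + 5.2414·e^(−0.08t) = 1.25, so e^(−0.08t) = 0.0476969.
−0.08·t = ln(0.0476969) = -3.0429, so t = 3.0429/0.08 = 38.036.

38.0 years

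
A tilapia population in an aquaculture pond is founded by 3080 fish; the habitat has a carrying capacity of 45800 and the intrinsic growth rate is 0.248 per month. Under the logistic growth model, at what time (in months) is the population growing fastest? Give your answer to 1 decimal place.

10.6 months

Logistic growth is fastest at N = K/2 = 22900.
A = (K − N₀)/N₀ = 13.87. Set K/(1 + A·e^(−rt)) = K/2 → A·e^(−rt) = 1.
e^(−0.248t) = 1/13.87 = 0.0720974, so t = ln(13.87)/0.248 = 2.6297/0.248 = 10.604.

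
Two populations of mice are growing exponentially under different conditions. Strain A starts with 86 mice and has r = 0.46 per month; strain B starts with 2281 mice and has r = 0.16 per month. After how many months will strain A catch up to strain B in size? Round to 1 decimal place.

10.9 months

Set 86·e^(0.46t) = 2281·e^(0.16t).
e^((0.46 − 0.16)t) = 2281/86 → e^(0.3·t) = 26.523.
0.3·t = ln(26.523) = 3.278, so t = 3.278/0.3 = 10.927.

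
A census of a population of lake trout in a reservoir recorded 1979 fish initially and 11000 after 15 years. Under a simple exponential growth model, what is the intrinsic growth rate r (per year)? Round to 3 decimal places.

From N(t) = N₀·e^(rt): e^(r·15) = 11000/1979 = 5.5584.
r·15 = ln(5.5584) = 1.7153, so r = 1.7153/15 = 0.11435.

0.114 per year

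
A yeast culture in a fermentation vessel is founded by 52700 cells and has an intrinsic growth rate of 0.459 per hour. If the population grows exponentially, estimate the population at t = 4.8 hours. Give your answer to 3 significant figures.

477000 cells

N(t) = N₀·e^(rt) = 52700 × e^(0.459×4.8) = 52700 × e^2.203.
e^2.203 ≈ 9.0539, so N ≈ 52700 × 9.0539 = 477143.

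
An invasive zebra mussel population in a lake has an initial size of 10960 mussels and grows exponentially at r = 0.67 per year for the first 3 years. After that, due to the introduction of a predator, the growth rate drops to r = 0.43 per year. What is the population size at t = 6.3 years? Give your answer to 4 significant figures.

Phase 1: N(3) = 10960·e^(0.67×3) = 10960·e^2.01 = 81798.
Phase 2 runs for 6.3 − 3 = 3.3 years at r = 0.43.
N(6.3) = 81798·e^(0.43×3.3) = 81798·e^1.419 = 338070.

338100 mussels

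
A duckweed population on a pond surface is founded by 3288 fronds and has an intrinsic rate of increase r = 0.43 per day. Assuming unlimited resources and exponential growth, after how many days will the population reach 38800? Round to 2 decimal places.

5.74 days

Set N₀·e^(rt) = 38800: e^(0.43·t) = 38800/3288 = 11.8.
0.43·t = ln(11.8) = 2.4681, so t = 2.4681/0.43 = 5.7399.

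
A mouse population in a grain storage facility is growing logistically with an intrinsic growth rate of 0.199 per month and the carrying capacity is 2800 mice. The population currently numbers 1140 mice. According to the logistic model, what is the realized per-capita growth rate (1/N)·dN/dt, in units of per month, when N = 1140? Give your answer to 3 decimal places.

0.118 per month

(1/N)·dN/dt = r(1 − N/K) = 0.199 × (1 − 1140/2800).
= 0.199 × 0.59286 = 0.11798.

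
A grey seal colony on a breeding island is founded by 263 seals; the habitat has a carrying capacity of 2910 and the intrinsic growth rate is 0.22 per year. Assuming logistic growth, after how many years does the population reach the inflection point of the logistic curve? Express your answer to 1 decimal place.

Logistic growth is fastest at N = K/2 = 1455.
A = (K − N₀)/N₀ = 10.065. Set K/(1 + A·e^(−rt)) = K/2 → A·e^(−rt) = 1.
e^(−0.22t) = 1/10.065 = 0.0993578, so t = ln(10.065)/0.22 = 2.309/0.22 = 10.496.

10.5 years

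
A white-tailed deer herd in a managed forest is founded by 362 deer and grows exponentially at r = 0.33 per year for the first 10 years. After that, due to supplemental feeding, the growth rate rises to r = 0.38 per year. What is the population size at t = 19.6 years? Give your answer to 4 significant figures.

376900 deer

Phase 1: N(10) = 362·e^(0.33×10) = 362·e^3.3 = 9814.78.
Phase 2 runs for 19.6 − 10 = 9.6 years at r = 0.38.
N(19.6) = 9814.78·e^(0.38×9.6) = 9814.78·e^3.648 = 376866.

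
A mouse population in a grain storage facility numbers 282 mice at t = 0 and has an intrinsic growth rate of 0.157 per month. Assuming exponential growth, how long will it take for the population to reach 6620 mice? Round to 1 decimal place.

Set N₀·e^(rt) = 6620: e^(0.157·t) = 6620/282 = 23.475.
0.157·t = ln(23.475) = 3.1559, so t = 3.1559/0.157 = 20.102.

20.1 months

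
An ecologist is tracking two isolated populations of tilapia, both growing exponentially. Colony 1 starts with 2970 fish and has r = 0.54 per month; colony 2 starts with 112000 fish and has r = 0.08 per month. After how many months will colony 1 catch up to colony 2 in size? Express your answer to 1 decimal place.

7.9 months

Set 2970·e^(0.54t) = 112000·e^(0.08t).
e^((0.54 − 0.08)t) = 112000/2970 → e^(0.46·t) = 37.71.
0.46·t = ln(37.71) = 3.6299, so t = 3.6299/0.46 = 7.8912.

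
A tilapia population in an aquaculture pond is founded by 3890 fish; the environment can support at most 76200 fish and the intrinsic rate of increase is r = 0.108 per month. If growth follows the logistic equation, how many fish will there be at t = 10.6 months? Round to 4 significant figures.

11020 fish

A = (K − N₀)/N₀ = (76200 − 3890)/3890 = 18.589.
N(t) = K/(1 + A·e^(−rt)) = 76200/(1 + 18.589×e^(−0.108×10.6)).
e^(−1.145) = 0.31829; denominator = 1 + 18.589×0.31829 = 6.9165.
N = 76200/6.9165 = 11017.1.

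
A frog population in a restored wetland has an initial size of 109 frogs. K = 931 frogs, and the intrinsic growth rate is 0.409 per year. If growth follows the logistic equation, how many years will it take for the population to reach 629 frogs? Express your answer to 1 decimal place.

A = (K − N₀)/N₀ = (931 − 109)/109 = 7.5413.
Solve 931/(1 + 7.5413·e^(−0.409t)) = 629: 1 + 7.5413·e^(−0.409t) = 1.4801, so e^(−0.409t) = 0.0636665.
−0.409·t = ln(0.0636665) = -2.7541, so t = 2.7541/0.409 = 6.7337.

6.7 years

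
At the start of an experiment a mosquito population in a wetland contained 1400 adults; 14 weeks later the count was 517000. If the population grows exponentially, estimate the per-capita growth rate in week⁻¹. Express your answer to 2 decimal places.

0.42 per week

From N(t) = N₀·e^(rt): e^(r·14) = 517000/1400 = 369.29.
r·14 = ln(369.29) = 5.9116, so r = 5.9116/14 = 0.42226.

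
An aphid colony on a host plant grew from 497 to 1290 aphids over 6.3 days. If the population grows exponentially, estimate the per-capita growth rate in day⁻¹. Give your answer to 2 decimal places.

From N(t) = N₀·e^(rt): e^(r·6.3) = 1290/497 = 2.5956.
r·6.3 = ln(2.5956) = 0.95381, so r = 0.95381/6.3 = 0.1514.

0.15 per day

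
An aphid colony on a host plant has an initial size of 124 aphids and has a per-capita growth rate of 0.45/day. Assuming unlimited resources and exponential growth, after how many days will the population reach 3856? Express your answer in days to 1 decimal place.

Set N₀·e^(rt) = 3856: e^(0.45·t) = 3856/124 = 31.097.
0.45·t = ln(31.097) = 3.4371, so t = 3.4371/0.45 = 7.638.

7.6 days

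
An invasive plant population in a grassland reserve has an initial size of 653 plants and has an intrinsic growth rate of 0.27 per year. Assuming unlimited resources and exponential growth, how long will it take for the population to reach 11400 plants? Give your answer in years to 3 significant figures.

10.6 years

Set N₀·e^(rt) = 11400: e^(0.27·t) = 11400/653 = 17.458.
0.27·t = ln(17.458) = 2.8598, so t = 2.8598/0.27 = 10.592.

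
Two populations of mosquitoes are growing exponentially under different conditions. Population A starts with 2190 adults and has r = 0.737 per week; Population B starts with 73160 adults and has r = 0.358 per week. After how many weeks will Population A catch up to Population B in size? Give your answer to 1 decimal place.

9.3 weeks

Set 2190·e^(0.737t) = 73160·e^(0.358t).
e^((0.737 − 0.358)t) = 73160/2190 → e^(0.379·t) = 33.406.
0.379·t = ln(33.406) = 3.5087, so t = 3.5087/0.379 = 9.2579.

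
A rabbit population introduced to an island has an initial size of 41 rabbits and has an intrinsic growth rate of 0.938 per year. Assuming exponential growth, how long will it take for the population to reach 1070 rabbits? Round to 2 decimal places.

3.48 years

Set N₀·e^(rt) = 1070: e^(0.938·t) = 1070/41 = 26.098.
0.938·t = ln(26.098) = 3.2618, so t = 3.2618/0.938 = 3.4774.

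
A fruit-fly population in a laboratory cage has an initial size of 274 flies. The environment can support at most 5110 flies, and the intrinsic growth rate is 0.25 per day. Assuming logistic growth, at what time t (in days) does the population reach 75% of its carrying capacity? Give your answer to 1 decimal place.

A = (K − N₀)/N₀ = (5110 − 274)/274 = 17.65.
Solve 5110/(1 + 17.65·e^(−0.25t)) = 3832.5: 1 + 17.65·e^(−0.25t) = 1.3333, so e^(−0.25t) = 0.0188861.
−0.25·t = ln(0.0188861) = -3.9693, so t = 3.9693/0.25 = 15.877.

15.9 days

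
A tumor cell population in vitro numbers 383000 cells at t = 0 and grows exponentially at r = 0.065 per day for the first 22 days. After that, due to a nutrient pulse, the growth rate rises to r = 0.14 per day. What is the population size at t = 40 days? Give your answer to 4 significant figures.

Phase 1: N(22) = 383000·e^(0.065×22) = 383000·e^1.43 = 1.600442×10^6.
Phase 2 runs for 40 − 22 = 18 days at r = 0.14.
N(40) = 1.600442×10^6·e^(0.14×18) = 1.600442×10^6·e^2.52 = 1.989125×10^7.

19890000 cells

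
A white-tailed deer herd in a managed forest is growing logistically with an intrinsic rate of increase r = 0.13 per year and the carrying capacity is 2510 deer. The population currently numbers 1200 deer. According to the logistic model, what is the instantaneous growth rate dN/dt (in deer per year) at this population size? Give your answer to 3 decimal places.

81.418 deer per year

dN/dt = rN(1 − N/K) = 0.13 × 1200 × (1 − 1200/2510).
1 − 1200/2510 = 0.52191; dN/dt = 0.13 × 1200 × 0.52191 = 81.418.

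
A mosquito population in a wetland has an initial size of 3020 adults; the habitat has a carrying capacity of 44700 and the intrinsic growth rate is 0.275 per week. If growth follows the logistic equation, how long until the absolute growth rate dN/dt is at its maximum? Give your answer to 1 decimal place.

Logistic growth is fastest at N = K/2 = 22350.
A = (K − N₀)/N₀ = 13.801. Set K/(1 + A·e^(−rt)) = K/2 → A·e^(−rt) = 1.
e^(−0.275t) = 1/13.801 = 0.0724568, so t = ln(13.801)/0.275 = 2.6248/0.275 = 9.5446.

9.5 weeks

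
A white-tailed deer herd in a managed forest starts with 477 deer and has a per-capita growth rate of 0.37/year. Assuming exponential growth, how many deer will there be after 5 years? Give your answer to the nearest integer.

3034 deer

N(t) = N₀·e^(rt) = 477 × e^(0.37×5) = 477 × e^1.85.
e^1.85 ≈ 6.3598, so N ≈ 477 × 6.3598 = 3033.63.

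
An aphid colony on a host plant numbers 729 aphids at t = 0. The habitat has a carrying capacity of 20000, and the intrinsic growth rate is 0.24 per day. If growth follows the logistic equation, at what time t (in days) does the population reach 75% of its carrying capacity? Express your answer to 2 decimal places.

18.22 days

A = (K − N₀)/N₀ = (20000 − 729)/729 = 26.435.
Solve 20000/(1 + 26.435·e^(−0.24t)) = 15000: 1 + 26.435·e^(−0.24t) = 1.3333, so e^(−0.24t) = 0.0126096.
−0.24·t = ln(0.0126096) = -4.3733, so t = 4.3733/0.24 = 18.222.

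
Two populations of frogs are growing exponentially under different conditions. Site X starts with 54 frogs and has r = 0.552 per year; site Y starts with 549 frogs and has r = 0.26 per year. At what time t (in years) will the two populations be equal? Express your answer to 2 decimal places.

7.94 years

Set 54·e^(0.552t) = 549·e^(0.26t).
e^((0.552 − 0.26)t) = 549/54 → e^(0.292·t) = 10.167.
0.292·t = ln(10.167) = 2.3191, so t = 2.3191/0.292 = 7.9422.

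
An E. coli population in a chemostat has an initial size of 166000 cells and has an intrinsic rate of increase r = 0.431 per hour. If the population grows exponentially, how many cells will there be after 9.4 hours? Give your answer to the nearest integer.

N(t) = N₀·e^(rt) = 166000 × e^(0.431×9.4) = 166000 × e^4.051.
e^4.051 ≈ 57.478, so N ≈ 166000 × 57.478 = 9.541326×10^6.

9541326 cells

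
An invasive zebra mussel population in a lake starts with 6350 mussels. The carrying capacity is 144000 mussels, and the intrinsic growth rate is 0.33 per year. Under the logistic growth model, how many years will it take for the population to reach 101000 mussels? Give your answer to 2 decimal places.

11.91 years

A = (K − N₀)/N₀ = (144000 − 6350)/6350 = 21.677.
Solve 144000/(1 + 21.677·e^(−0.33t)) = 101000: 1 + 21.677·e^(−0.33t) = 1.4257, so e^(−0.33t) = 0.0196401.
−0.33·t = ln(0.0196401) = -3.9302, so t = 3.9302/0.33 = 11.91.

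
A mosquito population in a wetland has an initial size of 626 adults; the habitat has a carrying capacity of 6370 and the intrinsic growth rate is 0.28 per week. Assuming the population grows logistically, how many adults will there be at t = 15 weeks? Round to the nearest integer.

A = (K − N₀)/N₀ = (6370 − 626)/626 = 9.1757.
N(t) = K/(1 + A·e^(−rt)) = 6370/(1 + 9.1757×e^(−0.28×15)).
e^(−4.2) = 0.014996; denominator = 1 + 9.1757×0.014996 = 1.1376.
N = 6370/1.1376 = 5599.53.

5600 adults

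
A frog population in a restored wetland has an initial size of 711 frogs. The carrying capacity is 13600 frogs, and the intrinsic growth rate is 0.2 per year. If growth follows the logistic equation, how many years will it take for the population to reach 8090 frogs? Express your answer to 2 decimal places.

A = (K − N₀)/N₀ = (13600 − 711)/711 = 18.128.
Solve 13600/(1 + 18.128·e^(−0.2t)) = 8090: 1 + 18.128·e^(−0.2t) = 1.6811, so e^(−0.2t) = 0.0375711.
−0.2·t = ln(0.0375711) = -3.2815, so t = 3.2815/0.2 = 16.408.

16.41 years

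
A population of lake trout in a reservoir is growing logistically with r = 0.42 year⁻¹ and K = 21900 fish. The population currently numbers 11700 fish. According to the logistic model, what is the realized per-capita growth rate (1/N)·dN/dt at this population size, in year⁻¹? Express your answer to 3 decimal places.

0.196 per year

(1/N)·dN/dt = r(1 − N/K) = 0.42 × (1 − 11700/21900).
= 0.42 × 0.46575 = 0.19562.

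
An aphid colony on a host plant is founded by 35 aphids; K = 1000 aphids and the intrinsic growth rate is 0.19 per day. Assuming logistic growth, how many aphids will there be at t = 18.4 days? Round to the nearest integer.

545 aphids

A = (K − N₀)/N₀ = (1000 − 35)/35 = 27.571.
N(t) = K/(1 + A·e^(−rt)) = 1000/(1 + 27.571×e^(−0.19×18.4)).
e^(−3.496) = 0.030318; denominator = 1 + 27.571×0.030318 = 1.8359.
N = 1000/1.8359 = 544.685.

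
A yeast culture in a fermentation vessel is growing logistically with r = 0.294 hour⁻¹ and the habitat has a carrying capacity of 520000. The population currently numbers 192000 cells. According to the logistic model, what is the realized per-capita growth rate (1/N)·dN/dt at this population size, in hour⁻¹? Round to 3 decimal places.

(1/N)·dN/dt = r(1 − N/K) = 0.294 × (1 − 192000/520000).
= 0.294 × 0.63077 = 0.18545.

0.185 per hour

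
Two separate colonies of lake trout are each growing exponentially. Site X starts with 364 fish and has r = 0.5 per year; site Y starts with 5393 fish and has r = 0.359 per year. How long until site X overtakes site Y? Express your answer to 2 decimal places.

Set 364·e^(0.5t) = 5393·e^(0.359t).
e^((0.5 − 0.359)t) = 5393/364 → e^(0.141·t) = 14.816.
0.141·t = ln(14.816) = 2.6957, so t = 2.6957/0.141 = 19.118.

19.12 years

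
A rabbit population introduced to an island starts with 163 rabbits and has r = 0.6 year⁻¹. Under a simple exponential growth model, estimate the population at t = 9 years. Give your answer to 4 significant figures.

N(t) = N₀·e^(rt) = 163 × e^(0.6×9) = 163 × e^5.4.
e^5.4 ≈ 221.41, so N ≈ 163 × 221.41 = 36089.2.

36090 rabbits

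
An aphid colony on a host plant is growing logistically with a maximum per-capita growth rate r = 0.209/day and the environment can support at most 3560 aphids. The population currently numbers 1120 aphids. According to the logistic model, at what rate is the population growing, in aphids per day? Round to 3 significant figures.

dN/dt = rN(1 − N/K) = 0.209 × 1120 × (1 − 1120/3560).
1 − 1120/3560 = 0.68539; dN/dt = 0.209 × 1120 × 0.68539 = 160.44.

160 aphids per day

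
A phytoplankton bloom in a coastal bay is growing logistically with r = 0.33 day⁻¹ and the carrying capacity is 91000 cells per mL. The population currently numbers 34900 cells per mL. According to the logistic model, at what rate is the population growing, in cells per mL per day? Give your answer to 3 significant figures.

7100 cells per mL per day

dN/dt = rN(1 − N/K) = 0.33 × 34900 × (1 − 34900/91000).
1 − 34900/91000 = 0.61648; dN/dt = 0.33 × 34900 × 0.61648 = 7100.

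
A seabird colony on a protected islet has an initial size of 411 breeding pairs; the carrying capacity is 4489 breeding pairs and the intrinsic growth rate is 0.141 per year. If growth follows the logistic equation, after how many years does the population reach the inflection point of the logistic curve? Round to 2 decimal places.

16.27 years

Logistic growth is fastest at N = K/2 = 2244.5.
A = (K − N₀)/N₀ = 9.9221. Set K/(1 + A·e^(−rt)) = K/2 → A·e^(−rt) = 1.
e^(−0.141t) = 1/9.9221 = 0.100785, so t = ln(9.9221)/0.141 = 2.2948/0.141 = 16.275.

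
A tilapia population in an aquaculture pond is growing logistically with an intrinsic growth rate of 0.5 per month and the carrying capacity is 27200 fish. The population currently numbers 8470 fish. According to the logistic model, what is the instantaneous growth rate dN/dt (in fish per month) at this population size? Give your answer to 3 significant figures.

dN/dt = rN(1 − N/K) = 0.5 × 8470 × (1 − 8470/27200).
1 − 8470/27200 = 0.6886; dN/dt = 0.5 × 8470 × 0.6886 = 2916.2.

2920 fish per month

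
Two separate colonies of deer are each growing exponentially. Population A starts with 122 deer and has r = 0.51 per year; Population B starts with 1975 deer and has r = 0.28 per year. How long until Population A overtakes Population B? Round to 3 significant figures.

Set 122·e^(0.51t) = 1975·e^(0.28t).
e^((0.51 − 0.28)t) = 1975/122 → e^(0.23·t) = 16.189.
0.23·t = ln(16.189) = 2.7843, so t = 2.7843/0.23 = 12.106.

12.1 years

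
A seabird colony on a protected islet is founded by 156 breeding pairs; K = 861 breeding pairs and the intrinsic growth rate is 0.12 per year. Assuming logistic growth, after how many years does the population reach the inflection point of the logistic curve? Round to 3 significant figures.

12.6 years

Logistic growth is fastest at N = K/2 = 430.5.
A = (K − N₀)/N₀ = 4.5192. Set K/(1 + A·e^(−rt)) = K/2 → A·e^(−rt) = 1.
e^(−0.12t) = 1/4.5192 = 0.221277, so t = ln(4.5192)/0.12 = 1.5083/0.12 = 12.57.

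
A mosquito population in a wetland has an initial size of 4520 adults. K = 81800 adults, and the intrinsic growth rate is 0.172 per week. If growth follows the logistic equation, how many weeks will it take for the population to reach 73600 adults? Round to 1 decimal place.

A = (K − N₀)/N₀ = (81800 − 4520)/4520 = 17.097.
Solve 81800/(1 + 17.097·e^(−0.172t)) = 73600: 1 + 17.097·e^(−0.172t) = 1.1114, so e^(−0.172t) = 0.00651639.
−0.172·t = ln(0.00651639) = -5.0334, so t = 5.0334/0.172 = 29.264.

29.3 weeks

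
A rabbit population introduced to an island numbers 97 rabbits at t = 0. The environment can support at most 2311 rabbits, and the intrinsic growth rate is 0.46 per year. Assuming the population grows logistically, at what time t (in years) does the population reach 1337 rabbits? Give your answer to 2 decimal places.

7.49 years

A = (K − N₀)/N₀ = (2311 − 97)/97 = 22.825.
Solve 2311/(1 + 22.825·e^(−0.46t)) = 1337: 1 + 22.825·e^(−0.46t) = 1.7285, so e^(−0.46t) = 0.031917.
−0.46·t = ln(0.031917) = -3.4446, so t = 3.4446/0.46 = 7.4883.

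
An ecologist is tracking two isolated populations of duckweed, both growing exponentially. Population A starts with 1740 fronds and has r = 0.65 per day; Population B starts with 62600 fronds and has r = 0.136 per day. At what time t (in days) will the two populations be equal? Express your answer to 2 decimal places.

6.97 days

Set 1740·e^(0.65t) = 62600·e^(0.136t).
e^((0.65 − 0.136)t) = 62600/1740 → e^(0.514·t) = 35.977.
0.514·t = ln(35.977) = 3.5829, so t = 3.5829/0.514 = 6.9706.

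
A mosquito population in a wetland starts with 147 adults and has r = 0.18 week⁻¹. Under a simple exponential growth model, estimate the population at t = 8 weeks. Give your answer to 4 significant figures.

N(t) = N₀·e^(rt) = 147 × e^(0.18×8) = 147 × e^1.44.
e^1.44 ≈ 4.2207, so N ≈ 147 × 4.2207 = 620.442.

620.4 adults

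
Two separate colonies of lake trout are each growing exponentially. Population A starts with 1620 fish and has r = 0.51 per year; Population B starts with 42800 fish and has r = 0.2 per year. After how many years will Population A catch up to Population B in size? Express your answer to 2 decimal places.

10.56 years

Set 1620·e^(0.51t) = 42800·e^(0.2t).
e^((0.51 − 0.2)t) = 42800/1620 → e^(0.31·t) = 26.42.
0.31·t = ln(26.42) = 3.2741, so t = 3.2741/0.31 = 10.562.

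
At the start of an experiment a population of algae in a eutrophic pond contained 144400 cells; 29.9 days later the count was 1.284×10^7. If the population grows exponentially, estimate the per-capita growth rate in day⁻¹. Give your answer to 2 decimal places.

0.15 per day

From N(t) = N₀·e^(rt): e^(r·29.9) = 1.284×10^7/144400 = 88.92.
r·29.9 = ln(88.92) = 4.4877, so r = 4.4877/29.9 = 0.15009.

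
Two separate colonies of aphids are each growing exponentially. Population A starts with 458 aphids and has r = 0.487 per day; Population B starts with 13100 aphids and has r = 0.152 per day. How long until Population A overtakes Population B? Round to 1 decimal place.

10.0 days

Set 458·e^(0.487t) = 13100·e^(0.152t).
e^((0.487 − 0.152)t) = 13100/458 → e^(0.335·t) = 28.603.
0.335·t = ln(28.603) = 3.3535, so t = 3.3535/0.335 = 10.01.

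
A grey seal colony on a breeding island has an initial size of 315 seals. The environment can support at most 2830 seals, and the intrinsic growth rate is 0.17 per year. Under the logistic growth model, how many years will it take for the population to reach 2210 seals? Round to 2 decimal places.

19.70 years

A = (K − N₀)/N₀ = (2830 − 315)/315 = 7.9841.
Solve 2830/(1 + 7.9841·e^(−0.17t)) = 2210: 1 + 7.9841·e^(−0.17t) = 1.2805, so e^(−0.17t) = 0.0351376.
−0.17·t = ln(0.0351376) = -3.3485, so t = 3.3485/0.17 = 19.697.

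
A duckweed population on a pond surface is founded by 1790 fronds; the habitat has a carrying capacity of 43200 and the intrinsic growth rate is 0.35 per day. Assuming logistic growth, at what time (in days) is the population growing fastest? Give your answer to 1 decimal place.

9.0 days

Logistic growth is fastest at N = K/2 = 21600.
A = (K − N₀)/N₀ = 23.134. Set K/(1 + A·e^(−rt)) = K/2 → A·e^(−rt) = 1.
e^(−0.35t) = 1/23.134 = 0.0432263, so t = ln(23.134)/0.35 = 3.1413/0.35 = 8.9752.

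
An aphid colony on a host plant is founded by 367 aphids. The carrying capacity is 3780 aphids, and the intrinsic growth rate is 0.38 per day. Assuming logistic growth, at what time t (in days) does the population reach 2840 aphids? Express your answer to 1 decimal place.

A = (K − N₀)/N₀ = (3780 − 367)/367 = 9.2997.
Solve 3780/(1 + 9.2997·e^(−0.38t)) = 2840: 1 + 9.2997·e^(−0.38t) = 1.331, so e^(−0.38t) = 0.0355909.
−0.38·t = ln(0.0355909) = -3.3357, so t = 3.3357/0.38 = 8.7781.

8.8 days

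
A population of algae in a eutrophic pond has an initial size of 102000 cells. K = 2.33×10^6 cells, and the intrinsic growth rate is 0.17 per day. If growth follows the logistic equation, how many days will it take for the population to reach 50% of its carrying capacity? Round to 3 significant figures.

18.1 days

A = (K − N₀)/N₀ = (2.33×10^6 − 102000)/102000 = 21.843.
Solve 2.33×10^6/(1 + 21.843·e^(−0.17t)) = 1.165×10^6: 1 + 21.843·e^(−0.17t) = 2, so e^(−0.17t) = 0.045781.
−0.17·t = ln(0.045781) = -3.0839, so t = 3.0839/0.17 = 18.141.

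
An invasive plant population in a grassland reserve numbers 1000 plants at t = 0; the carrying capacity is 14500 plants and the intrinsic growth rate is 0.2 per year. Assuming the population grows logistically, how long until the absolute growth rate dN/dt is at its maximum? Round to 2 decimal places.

Logistic growth is fastest at N = K/2 = 7250.
A = (K − N₀)/N₀ = 13.5. Set K/(1 + A·e^(−rt)) = K/2 → A·e^(−rt) = 1.
e^(−0.2t) = 1/13.5 = 0.0740741, so t = ln(13.5)/0.2 = 2.6027/0.2 = 13.013.

13.01 years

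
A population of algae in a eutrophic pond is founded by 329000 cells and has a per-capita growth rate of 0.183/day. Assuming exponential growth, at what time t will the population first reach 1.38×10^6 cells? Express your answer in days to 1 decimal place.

7.8 days

Set N₀·e^(rt) = 1.38×10^6: e^(0.183·t) = 1.38×10^6/329000 = 4.1945.
0.183·t = ln(4.1945) = 1.4338, so t = 1.4338/0.183 = 7.8349.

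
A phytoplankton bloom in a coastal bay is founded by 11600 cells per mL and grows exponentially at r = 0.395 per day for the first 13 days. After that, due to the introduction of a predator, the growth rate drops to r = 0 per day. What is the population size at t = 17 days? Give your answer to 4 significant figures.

1970000 cells per mL

Phase 1: N(13) = 11600·e^(0.395×13) = 11600·e^5.135 = 1.970426×10^6.
Phase 2 runs for 17 − 13 = 4 days at r = 0.
N(17) = 1.970426×10^6·e^(0×4) = 1.970426×10^6·e^-0 = 1.970426×10^6.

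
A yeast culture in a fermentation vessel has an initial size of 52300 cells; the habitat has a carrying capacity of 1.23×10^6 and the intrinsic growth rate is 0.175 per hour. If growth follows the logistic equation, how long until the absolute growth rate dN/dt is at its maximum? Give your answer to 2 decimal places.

17.80 hours

Logistic growth is fastest at N = K/2 = 615000.
A = (K − N₀)/N₀ = 22.518. Set K/(1 + A·e^(−rt)) = K/2 → A·e^(−rt) = 1.
e^(−0.175t) = 1/22.518 = 0.0444086, so t = ln(22.518)/0.175 = 3.1143/0.175 = 17.796.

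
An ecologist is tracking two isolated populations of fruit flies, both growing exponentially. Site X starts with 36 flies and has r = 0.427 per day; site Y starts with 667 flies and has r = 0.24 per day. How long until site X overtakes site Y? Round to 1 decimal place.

Set 36·e^(0.427t) = 667·e^(0.24t).
e^((0.427 − 0.24)t) = 667/36 → e^(0.187·t) = 18.528.
0.187·t = ln(18.528) = 2.9193, so t = 2.9193/0.187 = 15.611.

15.6 days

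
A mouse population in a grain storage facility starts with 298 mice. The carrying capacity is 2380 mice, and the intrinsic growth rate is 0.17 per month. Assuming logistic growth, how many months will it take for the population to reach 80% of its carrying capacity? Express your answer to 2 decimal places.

A = (K − N₀)/N₀ = (2380 − 298)/298 = 6.9866.
Solve 2380/(1 + 6.9866·e^(−0.17t)) = 1904: 1 + 6.9866·e^(−0.17t) = 1.25, so e^(−0.17t) = 0.0357829.
−0.17·t = ln(0.0357829) = -3.3303, so t = 3.3303/0.17 = 19.59.

19.59 months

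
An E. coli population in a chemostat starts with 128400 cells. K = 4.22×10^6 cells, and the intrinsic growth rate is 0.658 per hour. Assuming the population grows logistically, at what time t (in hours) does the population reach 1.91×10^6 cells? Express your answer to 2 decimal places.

A = (K − N₀)/N₀ = (4.22×10^6 − 128400)/128400 = 31.866.
Solve 4.22×10^6/(1 + 31.866·e^(−0.658t)) = 1.91×10^6: 1 + 31.866·e^(−0.658t) = 2.2094, so e^(−0.658t) = 0.0379534.
−0.658·t = ln(0.0379534) = -3.2714, so t = 3.2714/0.658 = 4.9717.

4.97 hours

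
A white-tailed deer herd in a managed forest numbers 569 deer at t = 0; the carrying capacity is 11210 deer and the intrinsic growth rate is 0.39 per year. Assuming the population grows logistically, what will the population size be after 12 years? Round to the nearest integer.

A = (K − N₀)/N₀ = (11210 − 569)/569 = 18.701.
N(t) = K/(1 + A·e^(−rt)) = 11210/(1 + 18.701×e^(−0.39×12)).
e^(−4.68) = 0.009279; denominator = 1 + 18.701×0.009279 = 1.1735.
N = 11210/1.1735 = 9552.38.

9552 deer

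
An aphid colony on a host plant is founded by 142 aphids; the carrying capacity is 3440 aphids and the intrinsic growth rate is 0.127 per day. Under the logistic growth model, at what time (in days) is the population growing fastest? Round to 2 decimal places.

24.77 days

Logistic growth is fastest at N = K/2 = 1720.
A = (K − N₀)/N₀ = 23.225. Set K/(1 + A·e^(−rt)) = K/2 → A·e^(−rt) = 1.
e^(−0.127t) = 1/23.225 = 0.0430564, so t = ln(23.225)/0.127 = 3.1452/0.127 = 24.766.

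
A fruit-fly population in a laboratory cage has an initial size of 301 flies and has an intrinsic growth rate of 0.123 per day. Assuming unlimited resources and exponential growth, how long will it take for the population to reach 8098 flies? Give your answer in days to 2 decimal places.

26.77 days

Set N₀·e^(rt) = 8098: e^(0.123·t) = 8098/301 = 26.904.
0.123·t = ln(26.904) = 3.2923, so t = 3.2923/0.123 = 26.766.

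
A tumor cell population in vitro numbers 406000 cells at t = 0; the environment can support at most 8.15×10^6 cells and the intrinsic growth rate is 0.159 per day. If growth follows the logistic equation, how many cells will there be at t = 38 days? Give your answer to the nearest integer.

A = (K − N₀)/N₀ = (8.15×10^6 − 406000)/406000 = 19.074.
N(t) = K/(1 + A·e^(−rt)) = 8.15×10^6/(1 + 19.074×e^(−0.159×38)).
e^(−6.042) = 0.0023768; denominator = 1 + 19.074×0.0023768 = 1.0453.
N = 8.15×10^6/1.0453 = 7.796545×10^6.

7796545 cells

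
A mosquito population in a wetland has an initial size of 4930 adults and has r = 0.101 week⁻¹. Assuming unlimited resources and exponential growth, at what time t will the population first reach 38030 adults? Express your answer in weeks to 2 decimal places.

20.23 weeks

Set N₀·e^(rt) = 38030: e^(0.101·t) = 38030/4930 = 7.714.
0.101·t = ln(7.714) = 2.043, so t = 2.043/0.101 = 20.228.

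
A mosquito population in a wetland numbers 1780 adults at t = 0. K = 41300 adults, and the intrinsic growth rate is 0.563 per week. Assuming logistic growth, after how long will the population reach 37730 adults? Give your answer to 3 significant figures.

9.69 weeks

A = (K − N₀)/N₀ = (41300 − 1780)/1780 = 22.202.
Solve 41300/(1 + 22.202·e^(−0.563t)) = 37730: 1 + 22.202·e^(−0.563t) = 1.0946, so e^(−0.563t) = 0.00426172.
−0.563·t = ln(0.00426172) = -5.4581, so t = 5.4581/0.563 = 9.6946.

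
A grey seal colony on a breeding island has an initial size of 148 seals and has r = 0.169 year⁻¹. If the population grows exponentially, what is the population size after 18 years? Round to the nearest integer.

N(t) = N₀·e^(rt) = 148 × e^(0.169×18) = 148 × e^3.042.
e^3.042 ≈ 20.947, so N ≈ 148 × 20.947 = 3100.17.

3100 seals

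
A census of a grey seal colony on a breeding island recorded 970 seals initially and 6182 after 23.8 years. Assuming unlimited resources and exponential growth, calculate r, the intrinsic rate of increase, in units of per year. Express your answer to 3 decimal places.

0.078 per year

From N(t) = N₀·e^(rt): e^(r·23.8) = 6182/970 = 6.3732.
r·23.8 = ln(6.3732) = 1.8521, so r = 1.8521/23.8 = 0.077819.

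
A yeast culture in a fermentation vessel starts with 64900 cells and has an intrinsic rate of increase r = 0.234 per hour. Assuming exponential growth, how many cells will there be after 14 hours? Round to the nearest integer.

1717882 cells

N(t) = N₀·e^(rt) = 64900 × e^(0.234×14) = 64900 × e^3.276.
e^3.276 ≈ 26.47, so N ≈ 64900 × 26.47 = 1.717882×10^6.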